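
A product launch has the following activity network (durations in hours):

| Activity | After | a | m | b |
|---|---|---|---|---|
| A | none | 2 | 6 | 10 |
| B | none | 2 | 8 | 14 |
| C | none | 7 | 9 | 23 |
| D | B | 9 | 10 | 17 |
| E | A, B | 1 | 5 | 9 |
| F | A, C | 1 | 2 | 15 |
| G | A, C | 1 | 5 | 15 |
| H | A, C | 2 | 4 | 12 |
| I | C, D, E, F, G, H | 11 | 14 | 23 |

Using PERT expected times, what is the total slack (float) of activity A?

te_A = (2 + 4·6 + 10)/6 = 36/6 = 6
te_B = (2 + 4·8 + 14)/6 = 48/6 = 8
te_C = (7 + 4·9 + 23)/6 = 66/6 = 11
te_D = (9 + 4·10 + 17)/6 = 66/6 = 11
te_E = (1 + 4·5 + 9)/6 = 30/6 = 5
te_F = (1 + 4·2 + 15)/6 = 24/6 = 4
te_G = (1 + 4·5 + 15)/6 = 36/6 = 6
te_H = (2 + 4·4 + 12)/6 = 30/6 = 5
te_I = (11 + 4·14 + 23)/6 = 90/6 = 15

Forward pass:
ES_A = 0; EF_A = 6
ES_B = 0; EF_B = 8
ES_C = 0; EF_C = 11
ES_D = 8; EF_D = 8+11 = 19
ES_E = max(EF_A=6, EF_B=8) = 8; EF_E = 8+5 = 13
ES_F = max(EF_A=6, EF_C=11) = 11; EF_F = 11+4 = 15
ES_G = max(EF_A=6, EF_C=11) = 11; EF_G = 11+6 = 17
ES_H = max(EF_A=6, EF_C=11) = 11; EF_H = 11+5 = 16
ES_I = max(EF_C=11, EF_D=19, EF_E=13, EF_F=15, EF_G=17, EF_H=16) = 19; EF_I = 19+15 = 34
Expected project duration μ = 34 hours. Critical path: B → D → I.

Backward pass:
LF_I = 34; LS_I = 34−15 = 19
LF_H = LS_I = 19; LS_H = 19−5 = 14
LF_G = LS_I = 19; LS_G = 19−6 = 13
LF_F = LS_I = 19; LS_F = 19−4 = 15
LF_E = LS_I = 19; LS_E = 19−5 = 14
LF_D = LS_I = 19; LS_D = 19−11 = 8
LF_C = min(LS_F=15, LS_G=13, LS_H=14, LS_I=19) = 13; LS_C = 13−11 = 2
LF_B = min(LS_D=8, LS_E=14) = 8; LS_B = 8−8 = 0
LF_A = min(LS_E=14, LS_F=15, LS_G=13, LS_H=14) = 13; LS_A = 13−6 = 7
Slack_A = LS_A − ES_A = 7 − 0 = 7

7 hours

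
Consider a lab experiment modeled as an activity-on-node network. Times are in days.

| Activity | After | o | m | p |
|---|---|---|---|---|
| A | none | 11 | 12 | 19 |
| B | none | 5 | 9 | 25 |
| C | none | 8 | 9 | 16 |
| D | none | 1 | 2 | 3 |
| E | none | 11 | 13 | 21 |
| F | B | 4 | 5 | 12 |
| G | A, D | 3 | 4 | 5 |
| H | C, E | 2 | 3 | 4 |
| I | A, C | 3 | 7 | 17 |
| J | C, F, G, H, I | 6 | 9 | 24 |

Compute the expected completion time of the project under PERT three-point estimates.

te_A = (11 + 4·12 + 19)/6 = 78/6 = 13
te_B = (5 + 4·9 + 25)/6 = 66/6 = 11
te_C = (8 + 4·9 + 16)/6 = 60/6 = 10
te_D = (1 + 4·2 + 3)/6 = 12/6 = 2
te_E = (11 + 4·13 + 21)/6 = 84/6 = 14
te_F = (4 + 4·5 + 12)/6 = 36/6 = 6
te_G = (3 + 4·4 + 5)/6 = 24/6 = 4
te_H = (2 + 4·3 + 4)/6 = 18/6 = 3
te_I = (3 + 4·7 + 17)/6 = 48/6 = 8
te_J = (6 + 4·9 + 24)/6 = 66/6 = 11

Forward pass:
ES_A = 0; EF_A = 13
ES_B = 0; EF_B = 11
ES_C = 0; EF_C = 10
ES_D = 0; EF_D = 2
ES_E = 0; EF_E = 14
ES_F = 11; EF_F = 11+6 = 17
ES_G = max(EF_A=13, EF_D=2) = 13; EF_G = 13+4 = 17
ES_H = max(EF_C=10, EF_E=14) = 14; EF_H = 14+3 = 17
ES_I = max(EF_A=13, EF_C=10) = 13; EF_I = 13+8 = 21
ES_J = max(EF_C=10, EF_F=17, EF_G=17, EF_H=17, EF_I=21) = 21; EF_J = 21+11 = 32
Expected project duration μ = 32 days. Critical path: A → I → J.

32 days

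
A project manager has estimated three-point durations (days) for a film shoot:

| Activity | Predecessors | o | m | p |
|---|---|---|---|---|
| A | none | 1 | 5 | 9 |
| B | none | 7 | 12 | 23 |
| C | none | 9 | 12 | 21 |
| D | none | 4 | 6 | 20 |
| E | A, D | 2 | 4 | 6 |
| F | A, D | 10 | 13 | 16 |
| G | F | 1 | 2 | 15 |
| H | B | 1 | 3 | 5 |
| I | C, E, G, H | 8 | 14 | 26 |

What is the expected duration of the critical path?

40 days

te_A = (1 + 4·5 + 9)/6 = 30/6 = 5
te_B = (7 + 4·12 + 23)/6 = 78/6 = 13
te_C = (9 + 4·12 + 21)/6 = 78/6 = 13
te_D = (4 + 4·6 + 20)/6 = 48/6 = 8
te_E = (2 + 4·4 + 6)/6 = 24/6 = 4
te_F = (10 + 4·13 + 16)/6 = 78/6 = 13
te_G = (1 + 4·2 + 15)/6 = 24/6 = 4
te_H = (1 + 4·3 + 5)/6 = 18/6 = 3
te_I = (8 + 4·14 + 26)/6 = 90/6 = 15

Forward pass:
ES_A = 0; EF_A = 5
ES_B = 0; EF_B = 13
ES_C = 0; EF_C = 13
ES_D = 0; EF_D = 8
ES_E = max(EF_A=5, EF_D=8) = 8; EF_E = 8+4 = 12
ES_F = max(EF_A=5, EF_D=8) = 8; EF_F = 8+13 = 21
ES_G = 21; EF_G = 21+4 = 25
ES_H = 13; EF_H = 13+3 = 16
ES_I = max(EF_C=13, EF_E=12, EF_G=25, EF_H=16) = 25; EF_I = 25+15 = 40
Expected project duration μ = 40 days. Critical path: D → F → G → I.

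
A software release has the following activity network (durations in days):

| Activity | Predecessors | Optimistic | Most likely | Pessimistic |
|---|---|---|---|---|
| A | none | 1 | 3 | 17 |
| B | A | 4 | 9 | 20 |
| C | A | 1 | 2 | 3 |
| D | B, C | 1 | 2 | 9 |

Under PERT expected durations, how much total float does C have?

8 days

te_A = (1 + 4·3 + 17)/6 = 30/6 = 5
te_B = (4 + 4·9 + 20)/6 = 60/6 = 10
te_C = (1 + 4·2 + 3)/6 = 12/6 = 2
te_D = (1 + 4·2 + 9)/6 = 18/6 = 3

Forward pass:
ES_A = 0; EF_A = 5
ES_B = 5; EF_B = 5+10 = 15
ES_C = 5; EF_C = 5+2 = 7
ES_D = max(EF_B=15, EF_C=7) = 15; EF_D = 15+3 = 18
Expected project duration μ = 18 days. Critical path: A → B → D.

Backward pass:
LF_D = 18; LS_D = 18−3 = 15
LF_C = LS_D = 15; LS_C = 15−2 = 13
LF_B = LS_D = 15; LS_B = 15−10 = 5
LF_A = min(LS_B=5, LS_C=13) = 5; LS_A = 5−5 = 0
Slack_C = LS_C − ES_C = 13 − 5 = 8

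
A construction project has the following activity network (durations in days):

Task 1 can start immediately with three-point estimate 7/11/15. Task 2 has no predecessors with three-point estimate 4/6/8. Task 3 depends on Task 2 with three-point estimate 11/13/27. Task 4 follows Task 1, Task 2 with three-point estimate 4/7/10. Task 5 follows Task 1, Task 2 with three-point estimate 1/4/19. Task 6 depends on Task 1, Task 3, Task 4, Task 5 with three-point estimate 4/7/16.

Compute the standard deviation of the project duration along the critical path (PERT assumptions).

te_Task 1 = (7 + 4·11 + 15)/6 = 66/6 = 11; σ²_Task 1 = ((15−7)/6)² = 1.778
te_Task 2 = (4 + 4·6 + 8)/6 = 36/6 = 6; σ²_Task 2 = ((8−4)/6)² = 0.444
te_Task 3 = (11 + 4·13 + 27)/6 = 90/6 = 15; σ²_Task 3 = ((27−11)/6)² = 7.111
te_Task 4 = (4 + 4·7 + 10)/6 = 42/6 = 7; σ²_Task 4 = ((10−4)/6)² = 1.000
te_Task 5 = (1 + 4·4 + 19)/6 = 36/6 = 6; σ²_Task 5 = ((19−1)/6)² = 9.000
te_Task 6 = (4 + 4·7 + 16)/6 = 48/6 = 8; σ²_Task 6 = ((16−4)/6)² = 4.000

Forward pass:
ES_Task 1 = 0; EF_Task 1 = 11
ES_Task 2 = 0; EF_Task 2 = 6
ES_Task 3 = 6; EF_Task 3 = 6+15 = 21
ES_Task 4 = max(EF_Task 1=11, EF_Task 2=6) = 11; EF_Task 4 = 11+7 = 18
ES_Task 5 = max(EF_Task 1=11, EF_Task 2=6) = 11; EF_Task 5 = 11+6 = 17
ES_Task 6 = max(EF_Task 1=11, EF_Task 3=21, EF_Task 4=18, EF_Task 5=17) = 21; EF_Task 6 = 21+8 = 29
Expected project duration μ = 29 days. Critical path: Task 2 → Task 3 → Task 6.

Variance along critical path = 0.444 + 7.111 + 4.000 = 11.556
σ = √11.556 = 3.399 days

3.40 days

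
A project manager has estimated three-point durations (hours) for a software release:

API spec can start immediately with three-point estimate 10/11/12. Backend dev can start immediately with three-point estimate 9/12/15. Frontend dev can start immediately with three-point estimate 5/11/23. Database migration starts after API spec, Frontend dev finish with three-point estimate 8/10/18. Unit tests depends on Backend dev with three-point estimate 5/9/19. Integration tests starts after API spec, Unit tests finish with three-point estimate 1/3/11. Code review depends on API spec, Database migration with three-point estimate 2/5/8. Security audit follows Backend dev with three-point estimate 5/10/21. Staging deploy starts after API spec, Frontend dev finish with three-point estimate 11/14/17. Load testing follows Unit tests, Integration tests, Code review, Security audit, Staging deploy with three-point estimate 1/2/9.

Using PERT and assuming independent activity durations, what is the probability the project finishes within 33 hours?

0.700

te_API spec = (10 + 4·11 + 12)/6 = 66/6 = 11; σ²_API spec = ((12−10)/6)² = 0.111
te_Backend dev = (9 + 4·12 + 15)/6 = 72/6 = 12; σ²_Backend dev = ((15−9)/6)² = 1.000
te_Frontend dev = (5 + 4·11 + 23)/6 = 72/6 = 12; σ²_Frontend dev = ((23−5)/6)² = 9.000
te_Database migration = (8 + 4·10 + 18)/6 = 66/6 = 11; σ²_Database migration = ((18−8)/6)² = 2.778
te_Unit tests = (5 + 4·9 + 19)/6 = 60/6 = 10; σ²_Unit tests = ((19−5)/6)² = 5.444
te_Integration tests = (1 + 4·3 + 11)/6 = 24/6 = 4; σ²_Integration tests = ((11−1)/6)² = 2.778
te_Code review = (2 + 4·5 + 8)/6 = 30/6 = 5; σ²_Code review = ((8−2)/6)² = 1.000
te_Security audit = (5 + 4·10 + 21)/6 = 66/6 = 11; σ²_Security audit = ((21−5)/6)² = 7.111
te_Staging deploy = (11 + 4·14 + 17)/6 = 84/6 = 14; σ²_Staging deploy = ((17−11)/6)² = 1.000
te_Load testing = (1 + 4·2 + 9)/6 = 18/6 = 3; σ²_Load testing = ((9−1)/6)² = 1.778

Forward pass:
ES_API spec = 0; EF_API spec = 11
ES_Backend dev = 0; EF_Backend dev = 12
ES_Frontend dev = 0; EF_Frontend dev = 12
ES_Database migration = max(EF_API spec=11, EF_Frontend dev=12) = 12; EF_Database migration = 12+11 = 23
ES_Unit tests = 12; EF_Unit tests = 12+10 = 22
ES_Integration tests = max(EF_API spec=11, EF_Unit tests=22) = 22; EF_Integration tests = 22+4 = 26
ES_Code review = max(EF_API spec=11, EF_Database migration=23) = 23; EF_Code review = 23+5 = 28
ES_Security audit = 12; EF_Security audit = 12+11 = 23
ES_Staging deploy = max(EF_API spec=11, EF_Frontend dev=12) = 12; EF_Staging deploy = 12+14 = 26
ES_Load testing = max(EF_Unit tests=22, EF_Integration tests=26, EF_Code review=28, EF_Security audit=23, EF_Staging deploy=26) = 28; EF_Load testing = 28+3 = 31
Expected project duration μ = 31 hours. Critical path: Frontend dev → Database migration → Code review → Load testing.

Variance along critical path = 9.000 + 2.778 + 1.000 + 1.778 = 14.556; σ = √14.556 = 3.815 hours.
Z = (33 − 31) / 3.815 = 0.524
P(T ≤ 33) = Φ(0.524) ≈ 0.700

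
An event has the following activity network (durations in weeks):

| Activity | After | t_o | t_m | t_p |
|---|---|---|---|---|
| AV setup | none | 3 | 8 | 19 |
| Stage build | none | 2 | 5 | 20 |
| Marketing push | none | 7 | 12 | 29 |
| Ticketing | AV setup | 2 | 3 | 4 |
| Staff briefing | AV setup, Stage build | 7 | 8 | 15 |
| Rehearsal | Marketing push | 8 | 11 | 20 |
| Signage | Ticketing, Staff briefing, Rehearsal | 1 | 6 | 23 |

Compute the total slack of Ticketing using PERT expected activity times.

14 weeks

te_AV setup = (3 + 4·8 + 19)/6 = 54/6 = 9
te_Stage build = (2 + 4·5 + 20)/6 = 42/6 = 7
te_Marketing push = (7 + 4·12 + 29)/6 = 84/6 = 14
te_Ticketing = (2 + 4·3 + 4)/6 = 18/6 = 3
te_Staff briefing = (7 + 4·8 + 15)/6 = 54/6 = 9
te_Rehearsal = (8 + 4·11 + 20)/6 = 72/6 = 12
te_Signage = (1 + 4·6 + 23)/6 = 48/6 = 8

Forward pass:
ES_AV setup = 0; EF_AV setup = 9
ES_Stage build = 0; EF_Stage build = 7
ES_Marketing push = 0; EF_Marketing push = 14
ES_Ticketing = 9; EF_Ticketing = 9+3 = 12
ES_Staff briefing = max(EF_AV setup=9, EF_Stage build=7) = 9; EF_Staff briefing = 9+9 = 18
ES_Rehearsal = 14; EF_Rehearsal = 14+12 = 26
ES_Signage = max(EF_Ticketing=12, EF_Staff briefing=18, EF_Rehearsal=26) = 26; EF_Signage = 26+8 = 34
Expected project duration μ = 34 weeks. Critical path: Marketing push → Rehearsal → Signage.

Backward pass:
LF_Signage = 34; LS_Signage = 34−8 = 26
LF_Rehearsal = LS_Signage = 26; LS_Rehearsal = 26−12 = 14
LF_Staff briefing = LS_Signage = 26; LS_Staff briefing = 26−9 = 17
LF_Ticketing = LS_Signage = 26; LS_Ticketing = 26−3 = 23
LF_Marketing push = LS_Rehearsal = 14; LS_Marketing push = 14−14 = 0
LF_Stage build = LS_Staff briefing = 17; LS_Stage build = 17−7 = 10
LF_AV setup = min(LS_Ticketing=23, LS_Staff briefing=17) = 17; LS_AV setup = 17−9 = 8
Slack_Ticketing = LS_Ticketing − ES_Ticketing = 23 − 9 = 14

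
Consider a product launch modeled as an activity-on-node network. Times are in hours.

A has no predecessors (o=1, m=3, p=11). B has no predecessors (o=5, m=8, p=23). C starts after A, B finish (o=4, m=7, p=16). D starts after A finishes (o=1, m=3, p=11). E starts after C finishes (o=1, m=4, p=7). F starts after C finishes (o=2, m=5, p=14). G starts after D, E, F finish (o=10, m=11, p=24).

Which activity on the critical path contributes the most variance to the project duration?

B

te_A = (1 + 4·3 + 11)/6 = 24/6 = 4; σ²_A = ((11−1)/6)² = 2.778
te_B = (5 + 4·8 + 23)/6 = 60/6 = 10; σ²_B = ((23−5)/6)² = 9.000
te_C = (4 + 4·7 + 16)/6 = 48/6 = 8; σ²_C = ((16−4)/6)² = 4.000
te_D = (1 + 4·3 + 11)/6 = 24/6 = 4; σ²_D = ((11−1)/6)² = 2.778
te_E = (1 + 4·4 + 7)/6 = 24/6 = 4; σ²_E = ((7−1)/6)² = 1.000
te_F = (2 + 4·5 + 14)/6 = 36/6 = 6; σ²_F = ((14−2)/6)² = 4.000
te_G = (10 + 4·11 + 24)/6 = 78/6 = 13; σ²_G = ((24−10)/6)² = 5.444

Forward pass:
ES_A = 0; EF_A = 4
ES_B = 0; EF_B = 10
ES_C = max(EF_A=4, EF_B=10) = 10; EF_C = 10+8 = 18
ES_D = 4; EF_D = 4+4 = 8
ES_E = 18; EF_E = 18+4 = 22
ES_F = 18; EF_F = 18+6 = 24
ES_G = max(EF_D=8, EF_E=22, EF_F=24) = 24; EF_G = 24+13 = 37
Expected project duration μ = 37 hours. Critical path: B → C → F → G.

Variances on critical path: σ²_B=9.000, σ²_C=4.000, σ²_F=4.000, σ²_G=5.444.
Largest is σ²_B = 9.000.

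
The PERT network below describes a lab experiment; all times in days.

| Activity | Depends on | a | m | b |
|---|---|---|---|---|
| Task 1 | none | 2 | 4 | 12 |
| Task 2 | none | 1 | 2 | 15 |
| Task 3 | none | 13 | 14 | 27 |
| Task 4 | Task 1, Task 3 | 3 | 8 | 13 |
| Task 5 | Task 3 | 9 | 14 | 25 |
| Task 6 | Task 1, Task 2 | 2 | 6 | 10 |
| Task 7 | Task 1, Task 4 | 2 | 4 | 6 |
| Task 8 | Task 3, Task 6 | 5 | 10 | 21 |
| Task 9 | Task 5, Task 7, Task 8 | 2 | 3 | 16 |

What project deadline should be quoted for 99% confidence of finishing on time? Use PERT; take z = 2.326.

45.9 days

te_Task 1 = (2 + 4·4 + 12)/6 = 30/6 = 5; σ²_Task 1 = ((12−2)/6)² = 2.778
te_Task 2 = (1 + 4·2 + 15)/6 = 24/6 = 4; σ²_Task 2 = ((15−1)/6)² = 5.444
te_Task 3 = (13 + 4·14 + 27)/6 = 96/6 = 16; σ²_Task 3 = ((27−13)/6)² = 5.444
te_Task 4 = (3 + 4·8 + 13)/6 = 48/6 = 8; σ²_Task 4 = ((13−3)/6)² = 2.778
te_Task 5 = (9 + 4·14 + 25)/6 = 90/6 = 15; σ²_Task 5 = ((25−9)/6)² = 7.111
te_Task 6 = (2 + 4·6 + 10)/6 = 36/6 = 6; σ²_Task 6 = ((10−2)/6)² = 1.778
te_Task 7 = (2 + 4·4 + 6)/6 = 24/6 = 4; σ²_Task 7 = ((6−2)/6)² = 0.444
te_Task 8 = (5 + 4·10 + 21)/6 = 66/6 = 11; σ²_Task 8 = ((21−5)/6)² = 7.111
te_Task 9 = (2 + 4·3 + 16)/6 = 30/6 = 5; σ²_Task 9 = ((16−2)/6)² = 5.444

Forward pass:
ES_Task 1 = 0; EF_Task 1 = 5
ES_Task 2 = 0; EF_Task 2 = 4
ES_Task 3 = 0; EF_Task 3 = 16
ES_Task 4 = max(EF_Task 1=5, EF_Task 3=16) = 16; EF_Task 4 = 16+8 = 24
ES_Task 5 = 16; EF_Task 5 = 16+15 = 31
ES_Task 6 = max(EF_Task 1=5, EF_Task 2=4) = 5; EF_Task 6 = 5+6 = 11
ES_Task 7 = max(EF_Task 1=5, EF_Task 4=24) = 24; EF_Task 7 = 24+4 = 28
ES_Task 8 = max(EF_Task 3=16, EF_Task 6=11) = 16; EF_Task 8 = 16+11 = 27
ES_Task 9 = max(EF_Task 5=31, EF_Task 7=28, EF_Task 8=27) = 31; EF_Task 9 = 31+5 = 36
Expected project duration μ = 36 days. Critical path: Task 3 → Task 5 → Task 9.

Variance along critical path = 5.444 + 7.111 + 5.444 = 18.000; σ = 4.243 days.
D = μ + z·σ = 36 + 2.326·4.243 = 45.9 days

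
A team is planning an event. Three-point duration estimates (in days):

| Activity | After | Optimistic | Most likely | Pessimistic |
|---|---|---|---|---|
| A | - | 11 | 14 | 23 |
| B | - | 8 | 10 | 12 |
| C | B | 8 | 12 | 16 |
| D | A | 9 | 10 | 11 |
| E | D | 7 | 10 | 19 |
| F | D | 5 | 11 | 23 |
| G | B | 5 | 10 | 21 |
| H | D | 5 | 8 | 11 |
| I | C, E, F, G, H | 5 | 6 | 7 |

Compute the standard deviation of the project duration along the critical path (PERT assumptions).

te_A = (11 + 4·14 + 23)/6 = 90/6 = 15; σ²_A = ((23−11)/6)² = 4.000
te_B = (8 + 4·10 + 12)/6 = 60/6 = 10; σ²_B = ((12−8)/6)² = 0.444
te_C = (8 + 4·12 + 16)/6 = 72/6 = 12; σ²_C = ((16−8)/6)² = 1.778
te_D = (9 + 4·10 + 11)/6 = 60/6 = 10; σ²_D = ((11−9)/6)² = 0.111
te_E = (7 + 4·10 + 19)/6 = 66/6 = 11; σ²_E = ((19−7)/6)² = 4.000
te_F = (5 + 4·11 + 23)/6 = 72/6 = 12; σ²_F = ((23−5)/6)² = 9.000
te_G = (5 + 4·10 + 21)/6 = 66/6 = 11; σ²_G = ((21−5)/6)² = 7.111
te_H = (5 + 4·8 + 11)/6 = 48/6 = 8; σ²_H = ((11−5)/6)² = 1.000
te_I = (5 + 4·6 + 7)/6 = 36/6 = 6; σ²_I = ((7−5)/6)² = 0.111

Forward pass:
ES_A = 0; EF_A = 15
ES_B = 0; EF_B = 10
ES_C = 10; EF_C = 10+12 = 22
ES_D = 15; EF_D = 15+10 = 25
ES_E = 25; EF_E = 25+11 = 36
ES_F = 25; EF_F = 25+12 = 37
ES_G = 10; EF_G = 10+11 = 21
ES_H = 25; EF_H = 25+8 = 33
ES_I = max(EF_C=22, EF_E=36, EF_F=37, EF_G=21, EF_H=33) = 37; EF_I = 37+6 = 43
Expected project duration μ = 43 days. Critical path: A → D → F → I.

Variance along critical path = 4.000 + 0.111 + 9.000 + 0.111 = 13.222
σ = √13.222 = 3.636 days

3.64 days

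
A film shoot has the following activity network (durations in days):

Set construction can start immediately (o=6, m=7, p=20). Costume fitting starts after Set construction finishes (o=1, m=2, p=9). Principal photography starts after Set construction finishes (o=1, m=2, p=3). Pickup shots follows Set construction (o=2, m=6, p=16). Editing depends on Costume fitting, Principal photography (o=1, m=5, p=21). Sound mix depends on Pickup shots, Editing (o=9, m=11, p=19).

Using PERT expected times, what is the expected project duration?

31 days

te_Set construction = (6 + 4·7 + 20)/6 = 54/6 = 9
te_Costume fitting = (1 + 4·2 + 9)/6 = 18/6 = 3
te_Principal photography = (1 + 4·2 + 3)/6 = 12/6 = 2
te_Pickup shots = (2 + 4·6 + 16)/6 = 42/6 = 7
te_Editing = (1 + 4·5 + 21)/6 = 42/6 = 7
te_Sound mix = (9 + 4·11 + 19)/6 = 72/6 = 12

Forward pass:
ES_Set construction = 0; EF_Set construction = 9
ES_Costume fitting = 9; EF_Costume fitting = 9+3 = 12
ES_Principal photography = 9; EF_Principal photography = 9+2 = 11
ES_Pickup shots = 9; EF_Pickup shots = 9+7 = 16
ES_Editing = max(EF_Costume fitting=12, EF_Principal photography=11) = 12; EF_Editing = 12+7 = 19
ES_Sound mix = max(EF_Pickup shots=16, EF_Editing=19) = 19; EF_Sound mix = 19+12 = 31
Expected project duration μ = 31 days. Critical path: Set construction → Costume fitting → Editing → Sound mix.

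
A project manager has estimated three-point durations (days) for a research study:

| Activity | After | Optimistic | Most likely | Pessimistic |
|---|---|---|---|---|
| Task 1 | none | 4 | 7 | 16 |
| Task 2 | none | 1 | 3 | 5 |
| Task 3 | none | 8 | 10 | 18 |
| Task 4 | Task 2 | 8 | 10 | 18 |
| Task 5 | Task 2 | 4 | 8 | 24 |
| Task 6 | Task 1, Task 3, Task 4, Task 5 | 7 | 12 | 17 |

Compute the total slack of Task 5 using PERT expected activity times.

1 days

te_Task 1 = (4 + 4·7 + 16)/6 = 48/6 = 8
te_Task 2 = (1 + 4·3 + 5)/6 = 18/6 = 3
te_Task 3 = (8 + 4·10 + 18)/6 = 66/6 = 11
te_Task 4 = (8 + 4·10 + 18)/6 = 66/6 = 11
te_Task 5 = (4 + 4·8 + 24)/6 = 60/6 = 10
te_Task 6 = (7 + 4·12 + 17)/6 = 72/6 = 12

Forward pass:
ES_Task 1 = 0; EF_Task 1 = 8
ES_Task 2 = 0; EF_Task 2 = 3
ES_Task 3 = 0; EF_Task 3 = 11
ES_Task 4 = 3; EF_Task 4 = 3+11 = 14
ES_Task 5 = 3; EF_Task 5 = 3+10 = 13
ES_Task 6 = max(EF_Task 1=8, EF_Task 3=11, EF_Task 4=14, EF_Task 5=13) = 14; EF_Task 6 = 14+12 = 26
Expected project duration μ = 26 days. Critical path: Task 2 → Task 4 → Task 6.

Backward pass:
LF_Task 6 = 26; LS_Task 6 = 26−12 = 14
LF_Task 5 = LS_Task 6 = 14; LS_Task 5 = 14−10 = 4
LF_Task 4 = LS_Task 6 = 14; LS_Task 4 = 14−11 = 3
LF_Task 3 = LS_Task 6 = 14; LS_Task 3 = 14−11 = 3
LF_Task 2 = min(LS_Task 4=3, LS_Task 5=4) = 3; LS_Task 2 = 3−3 = 0
LF_Task 1 = LS_Task 6 = 14; LS_Task 1 = 14−8 = 6
Slack_Task 5 = LS_Task 5 − ES_Task 5 = 4 − 3 = 1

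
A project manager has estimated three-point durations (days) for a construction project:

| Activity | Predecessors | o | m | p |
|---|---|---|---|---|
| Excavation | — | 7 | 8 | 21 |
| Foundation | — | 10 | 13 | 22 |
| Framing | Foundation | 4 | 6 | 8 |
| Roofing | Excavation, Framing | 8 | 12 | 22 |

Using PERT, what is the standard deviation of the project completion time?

3.14 days

te_Excavation = (7 + 4·8 + 21)/6 = 60/6 = 10; σ²_Excavation = ((21−7)/6)² = 5.444
te_Foundation = (10 + 4·13 + 22)/6 = 84/6 = 14; σ²_Foundation = ((22−10)/6)² = 4.000
te_Framing = (4 + 4·6 + 8)/6 = 36/6 = 6; σ²_Framing = ((8−4)/6)² = 0.444
te_Roofing = (8 + 4·12 + 22)/6 = 78/6 = 13; σ²_Roofing = ((22−8)/6)² = 5.444

Forward pass:
ES_Excavation = 0; EF_Excavation = 10
ES_Foundation = 0; EF_Foundation = 14
ES_Framing = 14; EF_Framing = 14+6 = 20
ES_Roofing = max(EF_Excavation=10, EF_Framing=20) = 20; EF_Roofing = 20+13 = 33
Expected project duration μ = 33 days. Critical path: Foundation → Framing → Roofing.

Variance along critical path = 4.000 + 0.444 + 5.444 = 9.889
σ = √9.889 = 3.145 days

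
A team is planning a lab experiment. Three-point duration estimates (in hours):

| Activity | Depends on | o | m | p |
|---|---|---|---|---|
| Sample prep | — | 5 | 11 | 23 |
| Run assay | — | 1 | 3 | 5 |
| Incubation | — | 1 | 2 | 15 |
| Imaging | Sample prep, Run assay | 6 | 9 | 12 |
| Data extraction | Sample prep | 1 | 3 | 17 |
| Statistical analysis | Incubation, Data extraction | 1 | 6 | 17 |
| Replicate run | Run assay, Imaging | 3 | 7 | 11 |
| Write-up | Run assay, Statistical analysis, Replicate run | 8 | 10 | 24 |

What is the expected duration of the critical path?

40 hours

te_Sample prep = (5 + 4·11 + 23)/6 = 72/6 = 12
te_Run assay = (1 + 4·3 + 5)/6 = 18/6 = 3
te_Incubation = (1 + 4·2 + 15)/6 = 24/6 = 4
te_Imaging = (6 + 4·9 + 12)/6 = 54/6 = 9
te_Data extraction = (1 + 4·3 + 17)/6 = 30/6 = 5
te_Statistical analysis = (1 + 4·6 + 17)/6 = 42/6 = 7
te_Replicate run = (3 + 4·7 + 11)/6 = 42/6 = 7
te_Write-up = (8 + 4·10 + 24)/6 = 72/6 = 12

Forward pass:
ES_Sample prep = 0; EF_Sample prep = 12
ES_Run assay = 0; EF_Run assay = 3
ES_Incubation = 0; EF_Incubation = 4
ES_Imaging = max(EF_Sample prep=12, EF_Run assay=3) = 12; EF_Imaging = 12+9 = 21
ES_Data extraction = 12; EF_Data extraction = 12+5 = 17
ES_Statistical analysis = max(EF_Incubation=4, EF_Data extraction=17) = 17; EF_Statistical analysis = 17+7 = 24
ES_Replicate run = max(EF_Run assay=3, EF_Imaging=21) = 21; EF_Replicate run = 21+7 = 28
ES_Write-up = max(EF_Run assay=3, EF_Statistical analysis=24, EF_Replicate run=28) = 28; EF_Write-up = 28+12 = 40
Expected project duration μ = 40 hours. Critical path: Sample prep → Imaging → Replicate run → Write-up.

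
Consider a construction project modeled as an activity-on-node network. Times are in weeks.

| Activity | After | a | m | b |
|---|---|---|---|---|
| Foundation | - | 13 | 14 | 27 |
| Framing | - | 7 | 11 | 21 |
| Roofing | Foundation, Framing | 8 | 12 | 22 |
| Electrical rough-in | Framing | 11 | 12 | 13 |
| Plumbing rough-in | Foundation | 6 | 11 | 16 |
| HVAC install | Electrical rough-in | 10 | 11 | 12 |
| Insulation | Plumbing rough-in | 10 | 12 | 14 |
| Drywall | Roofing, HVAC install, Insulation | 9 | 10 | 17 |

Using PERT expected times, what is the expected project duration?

te_Foundation = (13 + 4·14 + 27)/6 = 96/6 = 16
te_Framing = (7 + 4·11 + 21)/6 = 72/6 = 12
te_Roofing = (8 + 4·12 + 22)/6 = 78/6 = 13
te_Electrical rough-in = (11 + 4·12 + 13)/6 = 72/6 = 12
te_Plumbing rough-in = (6 + 4·11 + 16)/6 = 66/6 = 11
te_HVAC install = (10 + 4·11 + 12)/6 = 66/6 = 11
te_Insulation = (10 + 4·12 + 14)/6 = 72/6 = 12
te_Drywall = (9 + 4·10 + 17)/6 = 66/6 = 11

Forward pass:
ES_Foundation = 0; EF_Foundation = 16
ES_Framing = 0; EF_Framing = 12
ES_Roofing = max(EF_Foundation=16, EF_Framing=12) = 16; EF_Roofing = 16+13 = 29
ES_Electrical rough-in = 12; EF_Electrical rough-in = 12+12 = 24
ES_Plumbing rough-in = 16; EF_Plumbing rough-in = 16+11 = 27
ES_HVAC install = 24; EF_HVAC install = 24+11 = 35
ES_Insulation = 27; EF_Insulation = 27+12 = 39
ES_Drywall = max(EF_Roofing=29, EF_HVAC install=35, EF_Insulation=39) = 39; EF_Drywall = 39+11 = 50
Expected project duration μ = 50 weeks. Critical path: Foundation → Plumbing rough-in → Insulation → Drywall.

50 weeks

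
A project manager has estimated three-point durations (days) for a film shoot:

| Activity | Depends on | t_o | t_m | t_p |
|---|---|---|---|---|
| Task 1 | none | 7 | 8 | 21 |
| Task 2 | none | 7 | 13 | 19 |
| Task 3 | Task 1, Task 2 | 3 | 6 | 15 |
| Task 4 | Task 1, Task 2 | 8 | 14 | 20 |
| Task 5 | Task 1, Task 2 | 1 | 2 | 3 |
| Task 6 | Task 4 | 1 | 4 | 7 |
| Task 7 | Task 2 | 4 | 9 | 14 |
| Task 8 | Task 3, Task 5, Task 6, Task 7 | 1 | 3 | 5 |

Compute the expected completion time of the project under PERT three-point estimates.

te_Task 1 = (7 + 4·8 + 21)/6 = 60/6 = 10
te_Task 2 = (7 + 4·13 + 19)/6 = 78/6 = 13
te_Task 3 = (3 + 4·6 + 15)/6 = 42/6 = 7
te_Task 4 = (8 + 4·14 + 20)/6 = 84/6 = 14
te_Task 5 = (1 + 4·2 + 3)/6 = 12/6 = 2
te_Task 6 = (1 + 4·4 + 7)/6 = 24/6 = 4
te_Task 7 = (4 + 4·9 + 14)/6 = 54/6 = 9
te_Task 8 = (1 + 4·3 + 5)/6 = 18/6 = 3

Forward pass:
ES_Task 1 = 0; EF_Task 1 = 10
ES_Task 2 = 0; EF_Task 2 = 13
ES_Task 3 = max(EF_Task 1=10, EF_Task 2=13) = 13; EF_Task 3 = 13+7 = 20
ES_Task 4 = max(EF_Task 1=10, EF_Task 2=13) = 13; EF_Task 4 = 13+14 = 27
ES_Task 5 = max(EF_Task 1=10, EF_Task 2=13) = 13; EF_Task 5 = 13+2 = 15
ES_Task 6 = 27; EF_Task 6 = 27+4 = 31
ES_Task 7 = 13; EF_Task 7 = 13+9 = 22
ES_Task 8 = max(EF_Task 3=20, EF_Task 5=15, EF_Task 6=31, EF_Task 7=22) = 31; EF_Task 8 = 31+3 = 34
Expected project duration μ = 34 days. Critical path: Task 2 → Task 4 → Task 6 → Task 8.

34 days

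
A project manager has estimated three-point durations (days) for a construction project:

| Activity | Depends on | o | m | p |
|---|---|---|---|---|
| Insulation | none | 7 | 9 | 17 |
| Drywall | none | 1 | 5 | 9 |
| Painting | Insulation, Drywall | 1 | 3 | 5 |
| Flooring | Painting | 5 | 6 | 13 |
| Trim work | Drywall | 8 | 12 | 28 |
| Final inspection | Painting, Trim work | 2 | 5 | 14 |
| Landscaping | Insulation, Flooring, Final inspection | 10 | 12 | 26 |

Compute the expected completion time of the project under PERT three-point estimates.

te_Insulation = (7 + 4·9 + 17)/6 = 60/6 = 10
te_Drywall = (1 + 4·5 + 9)/6 = 30/6 = 5
te_Painting = (1 + 4·3 + 5)/6 = 18/6 = 3
te_Flooring = (5 + 4·6 + 13)/6 = 42/6 = 7
te_Trim work = (8 + 4·12 + 28)/6 = 84/6 = 14
te_Final inspection = (2 + 4·5 + 14)/6 = 36/6 = 6
te_Landscaping = (10 + 4·12 + 26)/6 = 84/6 = 14

Forward pass:
ES_Insulation = 0; EF_Insulation = 10
ES_Drywall = 0; EF_Drywall = 5
ES_Painting = max(EF_Insulation=10, EF_Drywall=5) = 10; EF_Painting = 10+3 = 13
ES_Flooring = 13; EF_Flooring = 13+7 = 20
ES_Trim work = 5; EF_Trim work = 5+14 = 19
ES_Final inspection = max(EF_Painting=13, EF_Trim work=19) = 19; EF_Final inspection = 19+6 = 25
ES_Landscaping = max(EF_Insulation=10, EF_Flooring=20, EF_Final inspection=25) = 25; EF_Landscaping = 25+14 = 39
Expected project duration μ = 39 days. Critical path: Drywall → Trim work → Final inspection → Landscaping.

39 days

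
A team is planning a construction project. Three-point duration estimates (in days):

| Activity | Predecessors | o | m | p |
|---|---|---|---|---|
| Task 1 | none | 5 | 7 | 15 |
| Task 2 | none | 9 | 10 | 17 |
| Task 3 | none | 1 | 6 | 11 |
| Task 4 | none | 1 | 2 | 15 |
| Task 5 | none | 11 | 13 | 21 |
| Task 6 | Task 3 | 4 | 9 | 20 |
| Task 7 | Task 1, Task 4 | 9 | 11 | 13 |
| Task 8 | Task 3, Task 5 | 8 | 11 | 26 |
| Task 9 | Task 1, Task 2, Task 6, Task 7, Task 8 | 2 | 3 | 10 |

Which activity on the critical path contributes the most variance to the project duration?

te_Task 1 = (5 + 4·7 + 15)/6 = 48/6 = 8; σ²_Task 1 = ((15−5)/6)² = 2.778
te_Task 2 = (9 + 4·10 + 17)/6 = 66/6 = 11; σ²_Task 2 = ((17−9)/6)² = 1.778
te_Task 3 = (1 + 4·6 + 11)/6 = 36/6 = 6; σ²_Task 3 = ((11−1)/6)² = 2.778
te_Task 4 = (1 + 4·2 + 15)/6 = 24/6 = 4; σ²_Task 4 = ((15−1)/6)² = 5.444
te_Task 5 = (11 + 4·13 + 21)/6 = 84/6 = 14; σ²_Task 5 = ((21−11)/6)² = 2.778
te_Task 6 = (4 + 4·9 + 20)/6 = 60/6 = 10; σ²_Task 6 = ((20−4)/6)² = 7.111
te_Task 7 = (9 + 4·11 + 13)/6 = 66/6 = 11; σ²_Task 7 = ((13−9)/6)² = 0.444
te_Task 8 = (8 + 4·11 + 26)/6 = 78/6 = 13; σ²_Task 8 = ((26−8)/6)² = 9.000
te_Task 9 = (2 + 4·3 + 10)/6 = 24/6 = 4; σ²_Task 9 = ((10−2)/6)² = 1.778

Forward pass:
ES_Task 1 = 0; EF_Task 1 = 8
ES_Task 2 = 0; EF_Task 2 = 11
ES_Task 3 = 0; EF_Task 3 = 6
ES_Task 4 = 0; EF_Task 4 = 4
ES_Task 5 = 0; EF_Task 5 = 14
ES_Task 6 = 6; EF_Task 6 = 6+10 = 16
ES_Task 7 = max(EF_Task 1=8, EF_Task 4=4) = 8; EF_Task 7 = 8+11 = 19
ES_Task 8 = max(EF_Task 3=6, EF_Task 5=14) = 14; EF_Task 8 = 14+13 = 27
ES_Task 9 = max(EF_Task 1=8, EF_Task 2=11, EF_Task 6=16, EF_Task 7=19, EF_Task 8=27) = 27; EF_Task 9 = 27+4 = 31
Expected project duration μ = 31 days. Critical path: Task 5 → Task 8 → Task 9.

Variances on critical path: σ²_Task 5=2.778, σ²_Task 8=9.000, σ²_Task 9=1.778.
Largest is σ²_Task 8 = 9.000.

Task 8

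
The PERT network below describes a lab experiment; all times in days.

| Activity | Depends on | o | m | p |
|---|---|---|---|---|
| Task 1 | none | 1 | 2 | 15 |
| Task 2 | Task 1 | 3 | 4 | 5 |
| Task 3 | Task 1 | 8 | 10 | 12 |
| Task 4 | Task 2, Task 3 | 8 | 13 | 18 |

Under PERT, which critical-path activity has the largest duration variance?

te_Task 1 = (1 + 4·2 + 15)/6 = 24/6 = 4; σ²_Task 1 = ((15−1)/6)² = 5.444
te_Task 2 = (3 + 4·4 + 5)/6 = 24/6 = 4; σ²_Task 2 = ((5−3)/6)² = 0.111
te_Task 3 = (8 + 4·10 + 12)/6 = 60/6 = 10; σ²_Task 3 = ((12−8)/6)² = 0.444
te_Task 4 = (8 + 4·13 + 18)/6 = 78/6 = 13; σ²_Task 4 = ((18−8)/6)² = 2.778

Forward pass:
ES_Task 1 = 0; EF_Task 1 = 4
ES_Task 2 = 4; EF_Task 2 = 4+4 = 8
ES_Task 3 = 4; EF_Task 3 = 4+10 = 14
ES_Task 4 = max(EF_Task 2=8, EF_Task 3=14) = 14; EF_Task 4 = 14+13 = 27
Expected project duration μ = 27 days. Critical path: Task 1 → Task 3 → Task 4.

Variances on critical path: σ²_Task 1=5.444, σ²_Task 3=0.444, σ²_Task 4=2.778.
Largest is σ²_Task 1 = 5.444.

Task 1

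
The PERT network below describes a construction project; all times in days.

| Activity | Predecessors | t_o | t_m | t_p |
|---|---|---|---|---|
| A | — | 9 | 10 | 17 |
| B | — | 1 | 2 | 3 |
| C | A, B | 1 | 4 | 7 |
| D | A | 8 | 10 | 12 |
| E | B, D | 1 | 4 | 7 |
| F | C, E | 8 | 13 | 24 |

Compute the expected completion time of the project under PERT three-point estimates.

te_A = (9 + 4·10 + 17)/6 = 66/6 = 11
te_B = (1 + 4·2 + 3)/6 = 12/6 = 2
te_C = (1 + 4·4 + 7)/6 = 24/6 = 4
te_D = (8 + 4·10 + 12)/6 = 60/6 = 10
te_E = (1 + 4·4 + 7)/6 = 24/6 = 4
te_F = (8 + 4·13 + 24)/6 = 84/6 = 14

Forward pass:
ES_A = 0; EF_A = 11
ES_B = 0; EF_B = 2
ES_C = max(EF_A=11, EF_B=2) = 11; EF_C = 11+4 = 15
ES_D = 11; EF_D = 11+10 = 21
ES_E = max(EF_B=2, EF_D=21) = 21; EF_E = 21+4 = 25
ES_F = max(EF_C=15, EF_E=25) = 25; EF_F = 25+14 = 39
Expected project duration μ = 39 days. Critical path: A → D → E → F.

39 days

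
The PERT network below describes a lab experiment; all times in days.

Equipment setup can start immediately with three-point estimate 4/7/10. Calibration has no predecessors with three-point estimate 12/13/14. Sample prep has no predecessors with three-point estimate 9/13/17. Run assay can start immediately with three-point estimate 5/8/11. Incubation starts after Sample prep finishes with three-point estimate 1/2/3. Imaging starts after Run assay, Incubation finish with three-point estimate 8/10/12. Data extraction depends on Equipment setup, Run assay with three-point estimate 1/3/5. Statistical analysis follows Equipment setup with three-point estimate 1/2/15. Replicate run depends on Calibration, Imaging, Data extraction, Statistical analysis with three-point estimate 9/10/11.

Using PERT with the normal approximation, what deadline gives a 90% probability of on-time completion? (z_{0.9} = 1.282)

37.0 days

te_Equipment setup = (4 + 4·7 + 10)/6 = 42/6 = 7; σ²_Equipment setup = ((10−4)/6)² = 1.000
te_Calibration = (12 + 4·13 + 14)/6 = 78/6 = 13; σ²_Calibration = ((14−12)/6)² = 0.111
te_Sample prep = (9 + 4·13 + 17)/6 = 78/6 = 13; σ²_Sample prep = ((17−9)/6)² = 1.778
te_Run assay = (5 + 4·8 + 11)/6 = 48/6 = 8; σ²_Run assay = ((11−5)/6)² = 1.000
te_Incubation = (1 + 4·2 + 3)/6 = 12/6 = 2; σ²_Incubation = ((3−1)/6)² = 0.111
te_Imaging = (8 + 4·10 + 12)/6 = 60/6 = 10; σ²_Imaging = ((12−8)/6)² = 0.444
te_Data extraction = (1 + 4·3 + 5)/6 = 18/6 = 3; σ²_Data extraction = ((5−1)/6)² = 0.444
te_Statistical analysis = (1 + 4·2 + 15)/6 = 24/6 = 4; σ²_Statistical analysis = ((15−1)/6)² = 5.444
te_Replicate run = (9 + 4·10 + 11)/6 = 60/6 = 10; σ²_Replicate run = ((11−9)/6)² = 0.111

Forward pass:
ES_Equipment setup = 0; EF_Equipment setup = 7
ES_Calibration = 0; EF_Calibration = 13
ES_Sample prep = 0; EF_Sample prep = 13
ES_Run assay = 0; EF_Run assay = 8
ES_Incubation = 13; EF_Incubation = 13+2 = 15
ES_Imaging = max(EF_Run assay=8, EF_Incubation=15) = 15; EF_Imaging = 15+10 = 25
ES_Data extraction = max(EF_Equipment setup=7, EF_Run assay=8) = 8; EF_Data extraction = 8+3 = 11
ES_Statistical analysis = 7; EF_Statistical analysis = 7+4 = 11
ES_Replicate run = max(EF_Calibration=13, EF_Imaging=25, EF_Data extraction=11, EF_Statistical analysis=11) = 25; EF_Replicate run = 25+10 = 35
Expected project duration μ = 35 days. Critical path: Sample prep → Incubation → Imaging → Replicate run.

Variance along critical path = 1.778 + 0.111 + 0.444 + 0.111 = 2.444; σ = 1.563 days.
D = μ + z·σ = 35 + 1.282·1.563 = 37.0 days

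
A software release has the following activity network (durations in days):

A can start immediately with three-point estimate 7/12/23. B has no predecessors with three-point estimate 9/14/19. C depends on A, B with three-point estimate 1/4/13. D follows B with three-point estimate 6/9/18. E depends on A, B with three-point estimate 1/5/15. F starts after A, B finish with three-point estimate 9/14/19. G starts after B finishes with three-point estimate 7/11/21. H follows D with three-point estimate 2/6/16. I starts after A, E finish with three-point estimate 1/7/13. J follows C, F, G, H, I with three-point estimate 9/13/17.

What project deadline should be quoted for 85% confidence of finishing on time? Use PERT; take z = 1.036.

te_A = (7 + 4·12 + 23)/6 = 78/6 = 13; σ²_A = ((23−7)/6)² = 7.111
te_B = (9 + 4·14 + 19)/6 = 84/6 = 14; σ²_B = ((19−9)/6)² = 2.778
te_C = (1 + 4·4 + 13)/6 = 30/6 = 5; σ²_C = ((13−1)/6)² = 4.000
te_D = (6 + 4·9 + 18)/6 = 60/6 = 10; σ²_D = ((18−6)/6)² = 4.000
te_E = (1 + 4·5 + 15)/6 = 36/6 = 6; σ²_E = ((15−1)/6)² = 5.444
te_F = (9 + 4·14 + 19)/6 = 84/6 = 14; σ²_F = ((19−9)/6)² = 2.778
te_G = (7 + 4·11 + 21)/6 = 72/6 = 12; σ²_G = ((21−7)/6)² = 5.444
te_H = (2 + 4·6 + 16)/6 = 42/6 = 7; σ²_H = ((16−2)/6)² = 5.444
te_I = (1 + 4·7 + 13)/6 = 42/6 = 7; σ²_I = ((13−1)/6)² = 4.000
te_J = (9 + 4·13 + 17)/6 = 78/6 = 13; σ²_J = ((17−9)/6)² = 1.778

Forward pass:
ES_A = 0; EF_A = 13
ES_B = 0; EF_B = 14
ES_C = max(EF_A=13, EF_B=14) = 14; EF_C = 14+5 = 19
ES_D = 14; EF_D = 14+10 = 24
ES_E = max(EF_A=13, EF_B=14) = 14; EF_E = 14+6 = 20
ES_F = max(EF_A=13, EF_B=14) = 14; EF_F = 14+14 = 28
ES_G = 14; EF_G = 14+12 = 26
ES_H = 24; EF_H = 24+7 = 31
ES_I = max(EF_A=13, EF_E=20) = 20; EF_I = 20+7 = 27
ES_J = max(EF_C=19, EF_F=28, EF_G=26, EF_H=31, EF_I=27) = 31; EF_J = 31+13 = 44
Expected project duration μ = 44 days. Critical path: B → D → H → J.

Variance along critical path = 2.778 + 4.000 + 5.444 + 1.778 = 14.000; σ = 3.742 days.
D = μ + z·σ = 44 + 1.036·3.742 = 47.9 days

47.9 days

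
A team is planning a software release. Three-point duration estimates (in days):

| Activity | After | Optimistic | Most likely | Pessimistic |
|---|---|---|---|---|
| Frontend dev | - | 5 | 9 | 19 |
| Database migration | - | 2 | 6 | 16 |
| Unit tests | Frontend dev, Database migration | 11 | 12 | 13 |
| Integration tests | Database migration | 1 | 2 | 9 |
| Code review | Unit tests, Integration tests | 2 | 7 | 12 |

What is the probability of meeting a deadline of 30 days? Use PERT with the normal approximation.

te_Frontend dev = (5 + 4·9 + 19)/6 = 60/6 = 10; σ²_Frontend dev = ((19−5)/6)² = 5.444
te_Database migration = (2 + 4·6 + 16)/6 = 42/6 = 7; σ²_Database migration = ((16−2)/6)² = 5.444
te_Unit tests = (11 + 4·12 + 13)/6 = 72/6 = 12; σ²_Unit tests = ((13−11)/6)² = 0.111
te_Integration tests = (1 + 4·2 + 9)/6 = 18/6 = 3; σ²_Integration tests = ((9−1)/6)² = 1.778
te_Code review = (2 + 4·7 + 12)/6 = 42/6 = 7; σ²_Code review = ((12−2)/6)² = 2.778

Forward pass:
ES_Frontend dev = 0; EF_Frontend dev = 10
ES_Database migration = 0; EF_Database migration = 7
ES_Unit tests = max(EF_Frontend dev=10, EF_Database migration=7) = 10; EF_Unit tests = 10+12 = 22
ES_Integration tests = 7; EF_Integration tests = 7+3 = 10
ES_Code review = max(EF_Unit tests=22, EF_Integration tests=10) = 22; EF_Code review = 22+7 = 29
Expected project duration μ = 29 days. Critical path: Frontend dev → Unit tests → Code review.

Variance along critical path = 5.444 + 0.111 + 2.778 = 8.333; σ = √8.333 = 2.887 days.
Z = (30 − 29) / 2.887 = 0.346
P(T ≤ 30) = Φ(0.346) ≈ 0.635

0.635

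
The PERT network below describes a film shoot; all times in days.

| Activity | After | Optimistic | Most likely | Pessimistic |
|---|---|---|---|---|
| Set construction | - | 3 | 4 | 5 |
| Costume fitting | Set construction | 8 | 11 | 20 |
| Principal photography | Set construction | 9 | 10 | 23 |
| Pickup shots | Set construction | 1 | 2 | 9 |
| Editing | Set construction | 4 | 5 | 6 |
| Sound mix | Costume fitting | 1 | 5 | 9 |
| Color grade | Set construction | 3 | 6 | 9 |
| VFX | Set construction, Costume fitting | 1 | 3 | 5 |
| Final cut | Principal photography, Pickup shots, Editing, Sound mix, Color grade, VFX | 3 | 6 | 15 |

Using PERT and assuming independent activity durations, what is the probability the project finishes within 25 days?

0.170

te_Set construction = (3 + 4·4 + 5)/6 = 24/6 = 4; σ²_Set construction = ((5−3)/6)² = 0.111
te_Costume fitting = (8 + 4·11 + 20)/6 = 72/6 = 12; σ²_Costume fitting = ((20−8)/6)² = 4.000
te_Principal photography = (9 + 4·10 + 23)/6 = 72/6 = 12; σ²_Principal photography = ((23−9)/6)² = 5.444
te_Pickup shots = (1 + 4·2 + 9)/6 = 18/6 = 3; σ²_Pickup shots = ((9−1)/6)² = 1.778
te_Editing = (4 + 4·5 + 6)/6 = 30/6 = 5; σ²_Editing = ((6−4)/6)² = 0.111
te_Sound mix = (1 + 4·5 + 9)/6 = 30/6 = 5; σ²_Sound mix = ((9−1)/6)² = 1.778
te_Color grade = (3 + 4·6 + 9)/6 = 36/6 = 6; σ²_Color grade = ((9−3)/6)² = 1.000
te_VFX = (1 + 4·3 + 5)/6 = 18/6 = 3; σ²_VFX = ((5−1)/6)² = 0.444
te_Final cut = (3 + 4·6 + 15)/6 = 42/6 = 7; σ²_Final cut = ((15−3)/6)² = 4.000

Forward pass:
ES_Set construction = 0; EF_Set construction = 4
ES_Costume fitting = 4; EF_Costume fitting = 4+12 = 16
ES_Principal photography = 4; EF_Principal photography = 4+12 = 16
ES_Pickup shots = 4; EF_Pickup shots = 4+3 = 7
ES_Editing = 4; EF_Editing = 4+5 = 9
ES_Sound mix = 16; EF_Sound mix = 16+5 = 21
ES_Color grade = 4; EF_Color grade = 4+6 = 10
ES_VFX = max(EF_Set construction=4, EF_Costume fitting=16) = 16; EF_VFX = 16+3 = 19
ES_Final cut = max(EF_Principal photography=16, EF_Pickup shots=7, EF_Editing=9, EF_Sound mix=21, EF_Color grade=10, EF_VFX=19) = 21; EF_Final cut = 21+7 = 28
Expected project duration μ = 28 days. Critical path: Set construction → Costume fitting → Sound mix → Final cut.

Variance along critical path = 0.111 + 4.000 + 1.778 + 4.000 = 9.889; σ = √9.889 = 3.145 days.
Z = (25 − 28) / 3.145 = -0.954
P(T ≤ 25) = Φ(-0.954) ≈ 0.170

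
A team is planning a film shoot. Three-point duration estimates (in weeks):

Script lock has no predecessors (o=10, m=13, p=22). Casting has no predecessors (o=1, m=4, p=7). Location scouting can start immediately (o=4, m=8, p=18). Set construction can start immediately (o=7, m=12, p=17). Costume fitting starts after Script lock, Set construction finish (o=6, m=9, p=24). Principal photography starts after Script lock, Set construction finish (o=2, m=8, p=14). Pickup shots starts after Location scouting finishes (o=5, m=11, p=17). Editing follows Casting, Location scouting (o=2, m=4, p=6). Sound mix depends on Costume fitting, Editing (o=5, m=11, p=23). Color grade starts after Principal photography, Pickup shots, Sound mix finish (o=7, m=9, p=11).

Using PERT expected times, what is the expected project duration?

46 weeks

te_Script lock = (10 + 4·13 + 22)/6 = 84/6 = 14
te_Casting = (1 + 4·4 + 7)/6 = 24/6 = 4
te_Location scouting = (4 + 4·8 + 18)/6 = 54/6 = 9
te_Set construction = (7 + 4·12 + 17)/6 = 72/6 = 12
te_Costume fitting = (6 + 4·9 + 24)/6 = 66/6 = 11
te_Principal photography = (2 + 4·8 + 14)/6 = 48/6 = 8
te_Pickup shots = (5 + 4·11 + 17)/6 = 66/6 = 11
te_Editing = (2 + 4·4 + 6)/6 = 24/6 = 4
te_Sound mix = (5 + 4·11 + 23)/6 = 72/6 = 12
te_Color grade = (7 + 4·9 + 11)/6 = 54/6 = 9

Forward pass:
ES_Script lock = 0; EF_Script lock = 14
ES_Casting = 0; EF_Casting = 4
ES_Location scouting = 0; EF_Location scouting = 9
ES_Set construction = 0; EF_Set construction = 12
ES_Costume fitting = max(EF_Script lock=14, EF_Set construction=12) = 14; EF_Costume fitting = 14+11 = 25
ES_Principal photography = max(EF_Script lock=14, EF_Set construction=12) = 14; EF_Principal photography = 14+8 = 22
ES_Pickup shots = 9; EF_Pickup shots = 9+11 = 20
ES_Editing = max(EF_Casting=4, EF_Location scouting=9) = 9; EF_Editing = 9+4 = 13
ES_Sound mix = max(EF_Costume fitting=25, EF_Editing=13) = 25; EF_Sound mix = 25+12 = 37
ES_Color grade = max(EF_Principal photography=22, EF_Pickup shots=20, EF_Sound mix=37) = 37; EF_Color grade = 37+9 = 46
Expected project duration μ = 46 weeks. Critical path: Script lock → Costume fitting → Sound mix → Color grade.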